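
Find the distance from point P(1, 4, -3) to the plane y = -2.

distance = |a·x₀ + b·y₀ + c·z₀ - d| / √(a² + b² + c²)
  = |0·1 + 1·4 + 0·(-3) - (-2)| / √(0² + 1² + 0²)
  = |0 + 4 + 0 + 2| / √(0 + 1 + 0)
  = |6| / √1
  = 6 / 1
  ≈ 6

6


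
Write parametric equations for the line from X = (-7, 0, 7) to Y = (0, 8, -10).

Direction vector d = Y - X = (0 + 7, 8 + 0, -10 - 7) = (7, 8, -17)
Parametric form r = X + t·d:
x = -7 + 7t, y = 0 + 8t, z = 7 - 17t

x = -7 + 7t, y = 0 + 8t, z = 7 - 17t


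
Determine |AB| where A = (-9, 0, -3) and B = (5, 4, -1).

d = √[(x₂-x₁)² + (y₂-y₁)² + (z₂-z₁)²]
  = √[14² + 4² + 2²]
  = √[196 + 16 + 4]
  = √216
  ≈ 14.7

14.7


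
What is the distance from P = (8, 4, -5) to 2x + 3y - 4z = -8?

distance = |a·x₀ + b·y₀ + c·z₀ - d| / √(a² + b² + c²)
  = |2·8 + 3·4 + (-4)·(-5) - (-8)| / √(2² + 3² + (-4)²)
  = |16 + 12 + 20 + 8| / √(4 + 9 + 16)
  = |56| / √29
  = 56 / 5.385
  ≈ 10.4

10.4


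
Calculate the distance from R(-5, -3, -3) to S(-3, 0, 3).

d = √[(x₂-x₁)² + (y₂-y₁)² + (z₂-z₁)²]
  = √[2² + 3² + 6²]
  = √[4 + 9 + 36]
  = √49
  ≈ 7

7


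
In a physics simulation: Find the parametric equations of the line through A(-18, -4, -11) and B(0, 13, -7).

Direction vector d = B - A = (0 + 18, 13 + 4, -7 + 11) = (18, 17, 4)
Parametric form r = A + t·d:
x = -18 + 18t, y = -4 + 17t, z = -11 + 4t

x = -18 + 18t, y = -4 + 17t, z = -11 + 4t


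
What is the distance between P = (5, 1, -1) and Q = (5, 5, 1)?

d = √[(x₂-x₁)² + (y₂-y₁)² + (z₂-z₁)²]
  = √[0² + 4² + 2²]
  = √[0 + 16 + 4]
  = √20
  ≈ 4.472

4.472


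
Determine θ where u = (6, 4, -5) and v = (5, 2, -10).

u·v = 6·5 + 4·2 + (-5)·(-10) = 30 + 8 + 50 = 88
|u| = √(6² + 4² + (-5)²) = √77 ≈ 8.775
|v| = √(5² + 2² + (-10)²) = √129 ≈ 11.36
cos θ = (u·v)/(|u||v|) = 88/(8.775·11.36) ≈ 0.883
θ = arccos(0.883) ≈ 28°

28°


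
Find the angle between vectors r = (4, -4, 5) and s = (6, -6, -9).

r·s = 4·6 + (-4)·(-6) + 5·(-9) = 24 + 24 - 45 = 3
|r| = √(4² + (-4)² + 5²) = √57 ≈ 7.55
|s| = √(6² + (-6)² + (-9)²) = √153 ≈ 12.37
cos θ = (r·s)/(|r||s|) = 3/(7.55·12.37) ≈ 0.03212
θ = arccos(0.03212) ≈ 88.16°

88.16°


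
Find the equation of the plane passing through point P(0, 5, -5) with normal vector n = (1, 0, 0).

The plane through P with normal n = (a, b, c) satisfies n·(r - P) = 0,
i.e. ax + by + cz = a·x₀ + b·y₀ + c·z₀.
d = 1·0 + 0·5 + 0·(-5)
  = 0 + 0 + 0
  = 0
Equation: x = 0

x = 0


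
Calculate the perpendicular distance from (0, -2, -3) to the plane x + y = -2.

distance = |a·x₀ + b·y₀ + c·z₀ - d| / √(a² + b² + c²)
  = |1·0 + 1·(-2) + 0·(-3) - (-2)| / √(1² + 1² + 0²)
  = |0 - 2 + 0 + 2| / √(1 + 1 + 0)
  = |0| / √2
  = 0 / 1.414
  ≈ 0

0


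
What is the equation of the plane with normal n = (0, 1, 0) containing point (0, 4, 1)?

The plane through P with normal n = (a, b, c) satisfies n·(r - P) = 0,
i.e. ax + by + cz = a·x₀ + b·y₀ + c·z₀.
d = 0·0 + 1·4 + 0·1
  = 0 + 4 + 0
  = 4
Equation: y = 4

y = 4


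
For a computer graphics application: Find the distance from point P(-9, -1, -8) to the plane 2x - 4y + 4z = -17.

distance = |a·x₀ + b·y₀ + c·z₀ - d| / √(a² + b² + c²)
  = |2·(-9) + (-4)·(-1) + 4·(-8) - (-17)| / √(2² + (-4)² + 4²)
  = |-18 + 4 - 32 + 17| / √(4 + 16 + 16)
  = |-29| / √36
  = 29 / 6
  ≈ 4.833

4.833


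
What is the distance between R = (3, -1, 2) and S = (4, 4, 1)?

d = √[(x₂-x₁)² + (y₂-y₁)² + (z₂-z₁)²]
  = √[1² + 5² + (-1)²]
  = √[1 + 25 + 1]
  = √27
  ≈ 5.196

5.196


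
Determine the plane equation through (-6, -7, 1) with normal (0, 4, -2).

The plane through P with normal n = (a, b, c) satisfies n·(r - P) = 0,
i.e. ax + by + cz = a·x₀ + b·y₀ + c·z₀.
d = 0·(-6) + 4·(-7) + (-2)·1
  = 0 - 28 - 2
  = -30
Equation: 4y - 2z = -30

4y - 2z = -30


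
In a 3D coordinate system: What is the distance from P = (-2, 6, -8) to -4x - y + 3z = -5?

distance = |a·x₀ + b·y₀ + c·z₀ - d| / √(a² + b² + c²)
  = |(-4)·(-2) + (-1)·6 + 3·(-8) - (-5)| / √((-4)² + (-1)² + 3²)
  = |8 - 6 - 24 + 5| / √(16 + 1 + 9)
  = |-17| / √26
  = 17 / 5.099
  ≈ 3.334

3.334


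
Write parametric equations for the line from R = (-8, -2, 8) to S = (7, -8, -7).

Direction vector d = S - R = (7 + 8, -8 + 2, -7 - 8) = (15, -6, -15)
Parametric form r = R + t·d:
x = -8 + 15t, y = -2 - 6t, z = 8 - 15t

x = -8 + 15t, y = -2 - 6t, z = 8 - 15t


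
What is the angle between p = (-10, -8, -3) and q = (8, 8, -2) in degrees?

p·q = (-10)·8 + (-8)·8 + (-3)·(-2) = -80 - 64 + 6 = -138
|p| = √((-10)² + (-8)² + (-3)²) = √173 ≈ 13.15
|q| = √(8² + 8² + (-2)²) = √132 ≈ 11.49
cos θ = (p·q)/(|p||q|) = -138/(13.15·11.49) ≈ -0.9132
θ = arccos(-0.9132) ≈ 156°

156°


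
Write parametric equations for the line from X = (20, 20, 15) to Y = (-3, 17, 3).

Direction vector d = Y - X = (-3 - 20, 17 - 20, 3 - 15) = (-23, -3, -12)
Parametric form r = X + t·d:
x = 20 - 23t, y = 20 - 3t, z = 15 - 12t

x = 20 - 23t, y = 20 - 3t, z = 15 - 12t


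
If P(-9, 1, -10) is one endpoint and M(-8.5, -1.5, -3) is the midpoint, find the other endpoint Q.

Q = 2M - P
  = (2·(-8.5) - (-9), 2·(-1.5) - 1, 2·(-3) - (-10))
  = (-17 + 9, -3 - 1, -6 + 10)
  = (-8, -4, 4)

(-8, -4, 4)


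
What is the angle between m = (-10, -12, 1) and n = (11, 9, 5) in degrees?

m·n = (-10)·11 + (-12)·9 + 1·5 = -110 - 108 + 5 = -213
|m| = √((-10)² + (-12)² + 1²) = √245 ≈ 15.65
|n| = √(11² + 9² + 5²) = √227 ≈ 15.07
cos θ = (m·n)/(|m||n|) = -213/(15.65·15.07) ≈ -0.9032
θ = arccos(-0.9032) ≈ 154.6°

154.6°


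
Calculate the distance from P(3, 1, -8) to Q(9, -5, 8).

d = √[(x₂-x₁)² + (y₂-y₁)² + (z₂-z₁)²]
  = √[6² + (-6)² + 16²]
  = √[36 + 36 + 256]
  = √328
  ≈ 18.11

18.11


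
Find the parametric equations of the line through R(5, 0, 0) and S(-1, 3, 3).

Direction vector d = S - R = (-1 - 5, 3 + 0, 3 + 0) = (-6, 3, 3)
Parametric form r = R + t·d:
x = 5 - 6t, y = 0 + 3t, z = 0 + 3t

x = 5 - 6t, y = 0 + 3t, z = 0 + 3t


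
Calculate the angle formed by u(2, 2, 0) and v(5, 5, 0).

u·v = 2·5 + 2·5 + 0·0 = 10 + 10 + 0 = 20
|u| = √(2² + 2² + 0²) = √8 ≈ 2.828
|v| = √(5² + 5² + 0²) = √50 ≈ 7.071
cos θ = (u·v)/(|u||v|) = 20/(2.828·7.071) ≈ 1
θ = arccos(1) ≈ 0°

0°


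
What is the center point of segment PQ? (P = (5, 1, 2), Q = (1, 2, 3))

M = ((x₁+x₂)/2, (y₁+y₂)/2, (z₁+z₂)/2)
  = ((5 + 1)/2, (1 + 2)/2, (2 + 3)/2)
  = (6/2, 3/2, 5/2)
  = (3, 1.5, 2.5)

(3, 1.5, 2.5)


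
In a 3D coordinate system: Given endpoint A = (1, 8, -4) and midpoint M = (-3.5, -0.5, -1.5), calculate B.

B = 2M - A
  = (2·(-3.5) - 1, 2·(-0.5) - 8, 2·(-1.5) - (-4))
  = (-7 - 1, -1 - 8, -3 + 4)
  = (-8, -9, 1)

(-8, -9, 1)


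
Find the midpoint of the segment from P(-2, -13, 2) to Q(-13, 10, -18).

M = ((x₁+x₂)/2, (y₁+y₂)/2, (z₁+z₂)/2)
  = ((-2 - 13)/2, (-13 + 10)/2, (2 - 18)/2)
  = (-15/2, -3/2, -16/2)
  = (-7.5, -1.5, -8)

(-7.5, -1.5, -8)


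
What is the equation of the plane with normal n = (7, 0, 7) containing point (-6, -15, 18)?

The plane through P with normal n = (a, b, c) satisfies n·(r - P) = 0,
i.e. ax + by + cz = a·x₀ + b·y₀ + c·z₀.
d = 7·(-6) + 0·(-15) + 7·18
  = -42 + 0 + 126
  = 84
Equation: 7x + 7z = 84

7x + 7z = 84


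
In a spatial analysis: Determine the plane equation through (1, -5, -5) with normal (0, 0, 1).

The plane through P with normal n = (a, b, c) satisfies n·(r - P) = 0,
i.e. ax + by + cz = a·x₀ + b·y₀ + c·z₀.
d = 0·1 + 0·(-5) + 1·(-5)
  = 0 + 0 - 5
  = -5
Equation: z = -5

z = -5


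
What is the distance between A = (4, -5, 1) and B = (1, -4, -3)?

d = √[(x₂-x₁)² + (y₂-y₁)² + (z₂-z₁)²]
  = √[(-3)² + 1² + (-4)²]
  = √[9 + 1 + 16]
  = √26
  ≈ 5.099

5.099


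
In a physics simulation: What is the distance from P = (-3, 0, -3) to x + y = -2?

distance = |a·x₀ + b·y₀ + c·z₀ - d| / √(a² + b² + c²)
  = |1·(-3) + 1·0 + 0·(-3) - (-2)| / √(1² + 1² + 0²)
  = |-3 + 0 + 0 + 2| / √(1 + 1 + 0)
  = |-1| / √2
  = 1 / 1.414
  ≈ 0.7071

0.7071


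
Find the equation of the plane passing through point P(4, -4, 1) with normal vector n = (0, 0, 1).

The plane through P with normal n = (a, b, c) satisfies n·(r - P) = 0,
i.e. ax + by + cz = a·x₀ + b·y₀ + c·z₀.
d = 0·4 + 0·(-4) + 1·1
  = 0 + 0 + 1
  = 1
Equation: z = 1

z = 1


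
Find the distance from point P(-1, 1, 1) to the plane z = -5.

distance = |a·x₀ + b·y₀ + c·z₀ - d| / √(a² + b² + c²)
  = |0·(-1) + 0·1 + 1·1 - (-5)| / √(0² + 0² + 1²)
  = |0 + 0 + 1 + 5| / √(0 + 0 + 1)
  = |6| / √1
  = 6 / 1
  ≈ 6

6


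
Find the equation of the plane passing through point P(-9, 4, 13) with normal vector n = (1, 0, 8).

The plane through P with normal n = (a, b, c) satisfies n·(r - P) = 0,
i.e. ax + by + cz = a·x₀ + b·y₀ + c·z₀.
d = 1·(-9) + 0·4 + 8·13
  = -9 + 0 + 104
  = 95
Equation: x + 8z = 95

x + 8z = 95


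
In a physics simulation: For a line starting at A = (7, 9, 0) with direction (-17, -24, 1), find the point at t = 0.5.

P(t) = A + t·d
  = (7 + (-17)·0.5, 9 + (-24)·0.5, 0 + 1·0.5)
  = (7 - 8.5, 9 - 12, 0 + 0.5)
  = (-1.5, -3, 0.5)

(-1.5, -3, 0.5)


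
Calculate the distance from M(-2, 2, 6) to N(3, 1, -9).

d = √[(x₂-x₁)² + (y₂-y₁)² + (z₂-z₁)²]
  = √[5² + (-1)² + (-15)²]
  = √[25 + 1 + 225]
  = √251
  ≈ 15.84

15.84


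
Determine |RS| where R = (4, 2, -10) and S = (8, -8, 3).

d = √[(x₂-x₁)² + (y₂-y₁)² + (z₂-z₁)²]
  = √[4² + (-10)² + 13²]
  = √[16 + 100 + 169]
  = √285
  ≈ 16.88

16.88


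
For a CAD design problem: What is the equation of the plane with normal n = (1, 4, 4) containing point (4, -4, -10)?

The plane through P with normal n = (a, b, c) satisfies n·(r - P) = 0,
i.e. ax + by + cz = a·x₀ + b·y₀ + c·z₀.
d = 1·4 + 4·(-4) + 4·(-10)
  = 4 - 16 - 40
  = -52
Equation: x + 4y + 4z = -52

x + 4y + 4z = -52


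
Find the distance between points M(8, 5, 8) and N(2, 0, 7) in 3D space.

d = √[(x₂-x₁)² + (y₂-y₁)² + (z₂-z₁)²]
  = √[(-6)² + (-5)² + (-1)²]
  = √[36 + 25 + 1]
  = √62
  ≈ 7.874

7.874


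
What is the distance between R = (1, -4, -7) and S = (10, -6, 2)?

d = √[(x₂-x₁)² + (y₂-y₁)² + (z₂-z₁)²]
  = √[9² + (-2)² + 9²]
  = √[81 + 4 + 81]
  = √166
  ≈ 12.88

12.88


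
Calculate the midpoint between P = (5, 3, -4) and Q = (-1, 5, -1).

M = ((x₁+x₂)/2, (y₁+y₂)/2, (z₁+z₂)/2)
  = ((5 - 1)/2, (3 + 5)/2, (-4 - 1)/2)
  = (4/2, 8/2, -5/2)
  = (2, 4, -2.5)

(2, 4, -2.5)


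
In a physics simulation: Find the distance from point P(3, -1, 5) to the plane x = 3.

distance = |a·x₀ + b·y₀ + c·z₀ - d| / √(a² + b² + c²)
  = |1·3 + 0·(-1) + 0·5 - 3| / √(1² + 0² + 0²)
  = |3 + 0 + 0 - 3| / √(1 + 0 + 0)
  = |0| / √1
  = 0 / 1
  ≈ 0

0


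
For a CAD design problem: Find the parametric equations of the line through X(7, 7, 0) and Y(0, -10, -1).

Direction vector d = Y - X = (0 - 7, -10 - 7, -1 + 0) = (-7, -17, -1)
Parametric form r = X + t·d:
x = 7 - 7t, y = 7 - 17t, z = 0 - t

x = 7 - 7t, y = 7 - 17t, z = 0 - t


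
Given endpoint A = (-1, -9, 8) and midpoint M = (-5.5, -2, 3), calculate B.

B = 2M - A
  = (2·(-5.5) - (-1), 2·(-2) - (-9), 2·3 - 8)
  = (-11 + 1, -4 + 9, 6 - 8)
  = (-10, 5, -2)

(-10, 5, -2)


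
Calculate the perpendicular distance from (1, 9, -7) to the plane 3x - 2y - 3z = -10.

distance = |a·x₀ + b·y₀ + c·z₀ - d| / √(a² + b² + c²)
  = |3·1 + (-2)·9 + (-3)·(-7) - (-10)| / √(3² + (-2)² + (-3)²)
  = |3 - 18 + 21 + 10| / √(9 + 4 + 9)
  = |16| / √22
  = 16 / 4.69
  ≈ 3.411

3.411


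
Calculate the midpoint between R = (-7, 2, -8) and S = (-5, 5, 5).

M = ((x₁+x₂)/2, (y₁+y₂)/2, (z₁+z₂)/2)
  = ((-7 - 5)/2, (2 + 5)/2, (-8 + 5)/2)
  = (-12/2, 7/2, -3/2)
  = (-6, 3.5, -1.5)

(-6, 3.5, -1.5)


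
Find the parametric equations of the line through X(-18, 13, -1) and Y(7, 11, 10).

Direction vector d = Y - X = (7 + 18, 11 - 13, 10 + 1) = (25, -2, 11)
Parametric form r = X + t·d:
x = -18 + 25t, y = 13 - 2t, z = -1 + 11t

x = -18 + 25t, y = 13 - 2t, z = -1 + 11t


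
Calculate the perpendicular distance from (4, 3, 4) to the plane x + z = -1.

distance = |a·x₀ + b·y₀ + c·z₀ - d| / √(a² + b² + c²)
  = |1·4 + 0·3 + 1·4 - (-1)| / √(1² + 0² + 1²)
  = |4 + 0 + 4 + 1| / √(1 + 0 + 1)
  = |9| / √2
  = 9 / 1.414
  ≈ 6.364

6.364


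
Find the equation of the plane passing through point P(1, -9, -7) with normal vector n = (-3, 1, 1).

The plane through P with normal n = (a, b, c) satisfies n·(r - P) = 0,
i.e. ax + by + cz = a·x₀ + b·y₀ + c·z₀.
d = (-3)·1 + 1·(-9) + 1·(-7)
  = -3 - 9 - 7
  = -19
Equation: -3x + y + z = -19

-3x + y + z = -19


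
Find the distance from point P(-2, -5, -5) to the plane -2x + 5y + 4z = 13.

distance = |a·x₀ + b·y₀ + c·z₀ - d| / √(a² + b² + c²)
  = |(-2)·(-2) + 5·(-5) + 4·(-5) - 13| / √((-2)² + 5² + 4²)
  = |4 - 25 - 20 - 13| / √(4 + 25 + 16)
  = |-54| / √45
  = 54 / 6.708
  ≈ 8.05

8.05


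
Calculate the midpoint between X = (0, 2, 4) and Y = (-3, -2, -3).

M = ((x₁+x₂)/2, (y₁+y₂)/2, (z₁+z₂)/2)
  = ((0 - 3)/2, (2 - 2)/2, (4 - 3)/2)
  = (-3/2, 0/2, 1/2)
  = (-1.5, 0, 0.5)

(-1.5, 0, 0.5)


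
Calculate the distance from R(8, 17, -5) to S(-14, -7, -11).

d = √[(x₂-x₁)² + (y₂-y₁)² + (z₂-z₁)²]
  = √[(-22)² + (-24)² + (-6)²]
  = √[484 + 576 + 36]
  = √1096
  ≈ 33.11

33.11


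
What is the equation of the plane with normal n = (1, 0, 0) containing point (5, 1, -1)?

The plane through P with normal n = (a, b, c) satisfies n·(r - P) = 0,
i.e. ax + by + cz = a·x₀ + b·y₀ + c·z₀.
d = 1·5 + 0·1 + 0·(-1)
  = 5 + 0 + 0
  = 5
Equation: x = 5

x = 5


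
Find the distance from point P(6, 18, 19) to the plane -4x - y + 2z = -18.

distance = |a·x₀ + b·y₀ + c·z₀ - d| / √(a² + b² + c²)
  = |(-4)·6 + (-1)·18 + 2·19 - (-18)| / √((-4)² + (-1)² + 2²)
  = |-24 - 18 + 38 + 18| / √(16 + 1 + 4)
  = |14| / √21
  = 14 / 4.583
  ≈ 3.055

3.055


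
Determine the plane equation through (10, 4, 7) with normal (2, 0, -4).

The plane through P with normal n = (a, b, c) satisfies n·(r - P) = 0,
i.e. ax + by + cz = a·x₀ + b·y₀ + c·z₀.
d = 2·10 + 0·4 + (-4)·7
  = 20 + 0 - 28
  = -8
Equation: 2x - 4z = -8

2x - 4z = -8


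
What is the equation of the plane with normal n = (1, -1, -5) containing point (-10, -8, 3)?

The plane through P with normal n = (a, b, c) satisfies n·(r - P) = 0,
i.e. ax + by + cz = a·x₀ + b·y₀ + c·z₀.
d = 1·(-10) + (-1)·(-8) + (-5)·3
  = -10 + 8 - 15
  = -17
Equation: x - y - 5z = -17

x - y - 5z = -17


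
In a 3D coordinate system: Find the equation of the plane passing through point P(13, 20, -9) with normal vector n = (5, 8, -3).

The plane through P with normal n = (a, b, c) satisfies n·(r - P) = 0,
i.e. ax + by + cz = a·x₀ + b·y₀ + c·z₀.
d = 5·13 + 8·20 + (-3)·(-9)
  = 65 + 160 + 27
  = 252
Equation: 5x + 8y - 3z = 252

5x + 8y - 3z = 252


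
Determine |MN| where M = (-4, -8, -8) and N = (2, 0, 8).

d = √[(x₂-x₁)² + (y₂-y₁)² + (z₂-z₁)²]
  = √[6² + 8² + 16²]
  = √[36 + 64 + 256]
  = √356
  ≈ 18.87

18.87


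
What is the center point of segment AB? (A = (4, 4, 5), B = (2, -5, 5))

M = ((x₁+x₂)/2, (y₁+y₂)/2, (z₁+z₂)/2)
  = ((4 + 2)/2, (4 - 5)/2, (5 + 5)/2)
  = (6/2, -1/2, 10/2)
  = (3, -0.5, 5)

(3, -0.5, 5)


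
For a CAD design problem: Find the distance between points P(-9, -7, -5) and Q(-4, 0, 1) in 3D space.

d = √[(x₂-x₁)² + (y₂-y₁)² + (z₂-z₁)²]
  = √[5² + 7² + 6²]
  = √[25 + 49 + 36]
  = √110
  ≈ 10.49

10.49


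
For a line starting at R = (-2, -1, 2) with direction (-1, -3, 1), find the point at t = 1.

P(t) = R + t·d
  = (-2 + (-1)·1, -1 + (-3)·1, 2 + 1·1)
  = (-2 - 1, -1 - 3, 2 + 1)
  = (-3, -4, 3)

(-3, -4, 3)


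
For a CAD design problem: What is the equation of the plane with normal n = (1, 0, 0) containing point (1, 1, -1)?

The plane through P with normal n = (a, b, c) satisfies n·(r - P) = 0,
i.e. ax + by + cz = a·x₀ + b·y₀ + c·z₀.
d = 1·1 + 0·1 + 0·(-1)
  = 1 + 0 + 0
  = 1
Equation: x = 1

x = 1


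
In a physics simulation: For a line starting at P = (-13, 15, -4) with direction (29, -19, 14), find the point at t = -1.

P(t) = P + t·d
  = (-13 + 29·(-1), 15 + (-19)·(-1), -4 + 14·(-1))
  = (-13 - 29, 15 + 19, -4 - 14)
  = (-42, 34, -18)

(-42, 34, -18)


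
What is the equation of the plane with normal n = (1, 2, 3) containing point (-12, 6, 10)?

The plane through P with normal n = (a, b, c) satisfies n·(r - P) = 0,
i.e. ax + by + cz = a·x₀ + b·y₀ + c·z₀.
d = 1·(-12) + 2·6 + 3·10
  = -12 + 12 + 30
  = 30
Equation: x + 2y + 3z = 30

x + 2y + 3z = 30


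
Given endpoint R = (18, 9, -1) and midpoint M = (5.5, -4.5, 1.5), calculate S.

S = 2M - R
  = (2·5.5 - 18, 2·(-4.5) - 9, 2·1.5 - (-1))
  = (11 - 18, -9 - 9, 3 + 1)
  = (-7, -18, 4)

(-7, -18, 4)


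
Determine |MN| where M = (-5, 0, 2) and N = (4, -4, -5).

d = √[(x₂-x₁)² + (y₂-y₁)² + (z₂-z₁)²]
  = √[9² + (-4)² + (-7)²]
  = √[81 + 16 + 49]
  = √146
  ≈ 12.08

12.08


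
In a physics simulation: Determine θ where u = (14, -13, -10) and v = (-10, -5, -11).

u·v = 14·(-10) + (-13)·(-5) + (-10)·(-11) = -140 + 65 + 110 = 35
|u| = √(14² + (-13)² + (-10)²) = √465 ≈ 21.56
|v| = √((-10)² + (-5)² + (-11)²) = √246 ≈ 15.68
cos θ = (u·v)/(|u||v|) = 35/(21.56·15.68) ≈ 0.1035
θ = arccos(0.1035) ≈ 84.06°

84.06°


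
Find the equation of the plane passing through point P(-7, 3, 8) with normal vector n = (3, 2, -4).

The plane through P with normal n = (a, b, c) satisfies n·(r - P) = 0,
i.e. ax + by + cz = a·x₀ + b·y₀ + c·z₀.
d = 3·(-7) + 2·3 + (-4)·8
  = -21 + 6 - 32
  = -47
Equation: 3x + 2y - 4z = -47

3x + 2y - 4z = -47


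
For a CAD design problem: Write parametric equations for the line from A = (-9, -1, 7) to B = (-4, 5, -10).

Direction vector d = B - A = (-4 + 9, 5 + 1, -10 - 7) = (5, 6, -17)
Parametric form r = A + t·d:
x = -9 + 5t, y = -1 + 6t, z = 7 - 17t

x = -9 + 5t, y = -1 + 6t, z = 7 - 17t


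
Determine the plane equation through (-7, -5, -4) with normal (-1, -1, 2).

The plane through P with normal n = (a, b, c) satisfies n·(r - P) = 0,
i.e. ax + by + cz = a·x₀ + b·y₀ + c·z₀.
d = (-1)·(-7) + (-1)·(-5) + 2·(-4)
  = 7 + 5 - 8
  = 4
Equation: -x - y + 2z = 4

-x - y + 2z = 4


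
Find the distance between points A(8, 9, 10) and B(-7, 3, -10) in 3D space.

d = √[(x₂-x₁)² + (y₂-y₁)² + (z₂-z₁)²]
  = √[(-15)² + (-6)² + (-20)²]
  = √[225 + 36 + 400]
  = √661
  ≈ 25.71

25.71


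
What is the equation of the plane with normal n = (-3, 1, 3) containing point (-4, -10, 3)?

The plane through P with normal n = (a, b, c) satisfies n·(r - P) = 0,
i.e. ax + by + cz = a·x₀ + b·y₀ + c·z₀.
d = (-3)·(-4) + 1·(-10) + 3·3
  = 12 - 10 + 9
  = 11
Equation: -3x + y + 3z = 11

-3x + y + 3z = 11


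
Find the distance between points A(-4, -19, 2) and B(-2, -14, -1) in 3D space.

d = √[(x₂-x₁)² + (y₂-y₁)² + (z₂-z₁)²]
  = √[2² + 5² + (-3)²]
  = √[4 + 25 + 9]
  = √38
  ≈ 6.164

6.164


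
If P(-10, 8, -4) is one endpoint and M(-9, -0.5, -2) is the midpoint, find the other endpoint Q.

Q = 2M - P
  = (2·(-9) - (-10), 2·(-0.5) - 8, 2·(-2) - (-4))
  = (-18 + 10, -1 - 8, -4 + 4)
  = (-8, -9, 0)

(-8, -9, 0)


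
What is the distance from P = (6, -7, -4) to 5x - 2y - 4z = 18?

distance = |a·x₀ + b·y₀ + c·z₀ - d| / √(a² + b² + c²)
  = |5·6 + (-2)·(-7) + (-4)·(-4) - 18| / √(5² + (-2)² + (-4)²)
  = |30 + 14 + 16 - 18| / √(25 + 4 + 16)
  = |42| / √45
  = 42 / 6.708
  ≈ 6.261

6.261


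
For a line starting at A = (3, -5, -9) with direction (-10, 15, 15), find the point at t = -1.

P(t) = A + t·d
  = (3 + (-10)·(-1), -5 + 15·(-1), -9 + 15·(-1))
  = (3 + 10, -5 - 15, -9 - 15)
  = (13, -20, -24)

(13, -20, -24)


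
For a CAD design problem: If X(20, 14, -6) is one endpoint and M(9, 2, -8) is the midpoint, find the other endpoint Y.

Y = 2M - X
  = (2·9 - 20, 2·2 - 14, 2·(-8) - (-6))
  = (18 - 20, 4 - 14, -16 + 6)
  = (-2, -10, -10)

(-2, -10, -10)


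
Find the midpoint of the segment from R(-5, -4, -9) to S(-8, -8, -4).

M = ((x₁+x₂)/2, (y₁+y₂)/2, (z₁+z₂)/2)
  = ((-5 - 8)/2, (-4 - 8)/2, (-9 - 4)/2)
  = (-13/2, -12/2, -13/2)
  = (-6.5, -6, -6.5)

(-6.5, -6, -6.5)


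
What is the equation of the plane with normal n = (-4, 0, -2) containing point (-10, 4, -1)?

The plane through P with normal n = (a, b, c) satisfies n·(r - P) = 0,
i.e. ax + by + cz = a·x₀ + b·y₀ + c·z₀.
d = (-4)·(-10) + 0·4 + (-2)·(-1)
  = 40 + 0 + 2
  = 42
Equation: -4x - 2z = 42

-4x - 2z = 42


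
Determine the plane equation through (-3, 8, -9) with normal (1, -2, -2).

The plane through P with normal n = (a, b, c) satisfies n·(r - P) = 0,
i.e. ax + by + cz = a·x₀ + b·y₀ + c·z₀.
d = 1·(-3) + (-2)·8 + (-2)·(-9)
  = -3 - 16 + 18
  = -1
Equation: x - 2y - 2z = -1

x - 2y - 2z = -1


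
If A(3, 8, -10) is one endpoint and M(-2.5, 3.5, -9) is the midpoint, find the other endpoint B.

B = 2M - A
  = (2·(-2.5) - 3, 2·3.5 - 8, 2·(-9) - (-10))
  = (-5 - 3, 7 - 8, -18 + 10)
  = (-8, -1, -8)

(-8, -1, -8)


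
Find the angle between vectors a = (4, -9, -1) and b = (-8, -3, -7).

a·b = 4·(-8) + (-9)·(-3) + (-1)·(-7) = -32 + 27 + 7 = 2
|a| = √(4² + (-9)² + (-1)²) = √98 ≈ 9.899
|b| = √((-8)² + (-3)² + (-7)²) = √122 ≈ 11.05
cos θ = (a·b)/(|a||b|) = 2/(9.899·11.05) ≈ 0.01829
θ = arccos(0.01829) ≈ 88.95°

88.95°


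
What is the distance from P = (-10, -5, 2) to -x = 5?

distance = |a·x₀ + b·y₀ + c·z₀ - d| / √(a² + b² + c²)
  = |(-1)·(-10) + 0·(-5) + 0·2 - 5| / √((-1)² + 0² + 0²)
  = |10 + 0 + 0 - 5| / √(1 + 0 + 0)
  = |5| / √1
  = 5 / 1
  ≈ 5

5


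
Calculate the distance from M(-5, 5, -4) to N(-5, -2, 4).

d = √[(x₂-x₁)² + (y₂-y₁)² + (z₂-z₁)²]
  = √[0² + (-7)² + 8²]
  = √[0 + 49 + 64]
  = √113
  ≈ 10.63

10.63


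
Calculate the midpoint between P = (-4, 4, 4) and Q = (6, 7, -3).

M = ((x₁+x₂)/2, (y₁+y₂)/2, (z₁+z₂)/2)
  = ((-4 + 6)/2, (4 + 7)/2, (4 - 3)/2)
  = (2/2, 11/2, 1/2)
  = (1, 5.5, 0.5)

(1, 5.5, 0.5)


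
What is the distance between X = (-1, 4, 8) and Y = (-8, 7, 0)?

d = √[(x₂-x₁)² + (y₂-y₁)² + (z₂-z₁)²]
  = √[(-7)² + 3² + (-8)²]
  = √[49 + 9 + 64]
  = √122
  ≈ 11.05

11.05


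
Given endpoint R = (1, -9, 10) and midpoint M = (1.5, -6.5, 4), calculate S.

S = 2M - R
  = (2·1.5 - 1, 2·(-6.5) - (-9), 2·4 - 10)
  = (3 - 1, -13 + 9, 8 - 10)
  = (2, -4, -2)

(2, -4, -2)


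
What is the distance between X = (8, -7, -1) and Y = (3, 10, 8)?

d = √[(x₂-x₁)² + (y₂-y₁)² + (z₂-z₁)²]
  = √[(-5)² + 17² + 9²]
  = √[25 + 289 + 81]
  = √395
  ≈ 19.87

19.87


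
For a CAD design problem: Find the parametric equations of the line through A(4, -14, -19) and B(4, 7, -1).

Direction vector d = B - A = (4 - 4, 7 + 14, -1 + 19) = (0, 21, 18)
Parametric form r = A + t·d:
x = 4, y = -14 + 21t, z = -19 + 18t

x = 4, y = -14 + 21t, z = -19 + 18t


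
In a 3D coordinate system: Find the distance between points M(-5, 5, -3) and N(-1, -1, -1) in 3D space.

d = √[(x₂-x₁)² + (y₂-y₁)² + (z₂-z₁)²]
  = √[4² + (-6)² + 2²]
  = √[16 + 36 + 4]
  = √56
  ≈ 7.483

7.483


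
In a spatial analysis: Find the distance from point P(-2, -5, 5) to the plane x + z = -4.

distance = |a·x₀ + b·y₀ + c·z₀ - d| / √(a² + b² + c²)
  = |1·(-2) + 0·(-5) + 1·5 - (-4)| / √(1² + 0² + 1²)
  = |-2 + 0 + 5 + 4| / √(1 + 0 + 1)
  = |7| / √2
  = 7 / 1.414
  ≈ 4.95

4.95


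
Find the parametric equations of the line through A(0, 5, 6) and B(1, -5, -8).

Direction vector d = B - A = (1 + 0, -5 - 5, -8 - 6) = (1, -10, -14)
Parametric form r = A + t·d:
x = 0 + t, y = 5 - 10t, z = 6 - 14t

x = 0 + t, y = 5 - 10t, z = 6 - 14t


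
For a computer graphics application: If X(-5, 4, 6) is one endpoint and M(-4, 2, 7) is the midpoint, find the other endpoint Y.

Y = 2M - X
  = (2·(-4) - (-5), 2·2 - 4, 2·7 - 6)
  = (-8 + 5, 4 - 4, 14 - 6)
  = (-3, 0, 8)

(-3, 0, 8)


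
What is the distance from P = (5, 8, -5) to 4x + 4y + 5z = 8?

distance = |a·x₀ + b·y₀ + c·z₀ - d| / √(a² + b² + c²)
  = |4·5 + 4·8 + 5·(-5) - 8| / √(4² + 4² + 5²)
  = |20 + 32 - 25 - 8| / √(16 + 16 + 25)
  = |19| / √57
  = 19 / 7.55
  ≈ 2.517

2.517


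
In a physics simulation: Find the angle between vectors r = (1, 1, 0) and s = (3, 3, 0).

r·s = 1·3 + 1·3 + 0·0 = 3 + 3 + 0 = 6
|r| = √(1² + 1² + 0²) = √2 ≈ 1.414
|s| = √(3² + 3² + 0²) = √18 ≈ 4.243
cos θ = (r·s)/(|r||s|) = 6/(1.414·4.243) ≈ 1
θ = arccos(1) ≈ 0°

0°


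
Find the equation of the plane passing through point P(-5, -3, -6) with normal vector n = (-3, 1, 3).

The plane through P with normal n = (a, b, c) satisfies n·(r - P) = 0,
i.e. ax + by + cz = a·x₀ + b·y₀ + c·z₀.
d = (-3)·(-5) + 1·(-3) + 3·(-6)
  = 15 - 3 - 18
  = -6
Equation: -3x + y + 3z = -6

-3x + y + 3z = -6


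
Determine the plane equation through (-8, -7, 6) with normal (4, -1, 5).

The plane through P with normal n = (a, b, c) satisfies n·(r - P) = 0,
i.e. ax + by + cz = a·x₀ + b·y₀ + c·z₀.
d = 4·(-8) + (-1)·(-7) + 5·6
  = -32 + 7 + 30
  = 5
Equation: 4x - y + 5z = 5

4x - y + 5z = 5


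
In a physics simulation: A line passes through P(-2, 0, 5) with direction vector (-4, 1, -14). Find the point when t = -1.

P(t) = P + t·d
  = (-2 + (-4)·(-1), 0 + 1·(-1), 5 + (-14)·(-1))
  = (-2 + 4, 0 - 1, 5 + 14)
  = (2, -1, 19)

(2, -1, 19)


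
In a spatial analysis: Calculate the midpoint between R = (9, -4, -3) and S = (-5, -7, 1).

M = ((x₁+x₂)/2, (y₁+y₂)/2, (z₁+z₂)/2)
  = ((9 - 5)/2, (-4 - 7)/2, (-3 + 1)/2)
  = (4/2, -11/2, -2/2)
  = (2, -5.5, -1)

(2, -5.5, -1)


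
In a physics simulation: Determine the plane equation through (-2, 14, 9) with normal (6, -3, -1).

The plane through P with normal n = (a, b, c) satisfies n·(r - P) = 0,
i.e. ax + by + cz = a·x₀ + b·y₀ + c·z₀.
d = 6·(-2) + (-3)·14 + (-1)·9
  = -12 - 42 - 9
  = -63
Equation: 6x - 3y - z = -63

6x - 3y - z = -63


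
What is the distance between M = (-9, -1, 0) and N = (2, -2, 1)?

d = √[(x₂-x₁)² + (y₂-y₁)² + (z₂-z₁)²]
  = √[11² + (-1)² + 1²]
  = √[121 + 1 + 1]
  = √123
  ≈ 11.09

11.09


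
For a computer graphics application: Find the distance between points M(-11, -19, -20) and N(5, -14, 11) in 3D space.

d = √[(x₂-x₁)² + (y₂-y₁)² + (z₂-z₁)²]
  = √[16² + 5² + 31²]
  = √[256 + 25 + 961]
  = √1242
  ≈ 35.24

35.24


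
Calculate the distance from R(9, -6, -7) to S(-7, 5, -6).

d = √[(x₂-x₁)² + (y₂-y₁)² + (z₂-z₁)²]
  = √[(-16)² + 11² + 1²]
  = √[256 + 121 + 1]
  = √378
  ≈ 19.44

19.44


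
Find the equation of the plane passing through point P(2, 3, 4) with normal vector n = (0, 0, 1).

The plane through P with normal n = (a, b, c) satisfies n·(r - P) = 0,
i.e. ax + by + cz = a·x₀ + b·y₀ + c·z₀.
d = 0·2 + 0·3 + 1·4
  = 0 + 0 + 4
  = 4
Equation: z = 4

z = 4


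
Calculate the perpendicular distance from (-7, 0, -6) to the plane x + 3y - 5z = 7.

distance = |a·x₀ + b·y₀ + c·z₀ - d| / √(a² + b² + c²)
  = |1·(-7) + 3·0 + (-5)·(-6) - 7| / √(1² + 3² + (-5)²)
  = |-7 + 0 + 30 - 7| / √(1 + 9 + 25)
  = |16| / √35
  = 16 / 5.916
  ≈ 2.704

2.704


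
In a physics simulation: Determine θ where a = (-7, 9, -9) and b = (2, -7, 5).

a·b = (-7)·2 + 9·(-7) + (-9)·5 = -14 - 63 - 45 = -122
|a| = √((-7)² + 9² + (-9)²) = √211 ≈ 14.53
|b| = √(2² + (-7)² + 5²) = √78 ≈ 8.832
cos θ = (a·b)/(|a||b|) = -122/(14.53·8.832) ≈ -0.951
θ = arccos(-0.951) ≈ 162°

162°


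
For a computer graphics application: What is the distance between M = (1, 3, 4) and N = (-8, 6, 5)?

d = √[(x₂-x₁)² + (y₂-y₁)² + (z₂-z₁)²]
  = √[(-9)² + 3² + 1²]
  = √[81 + 9 + 1]
  = √91
  ≈ 9.539

9.539


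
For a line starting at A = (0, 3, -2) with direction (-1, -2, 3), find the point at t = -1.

P(t) = A + t·d
  = (0 + (-1)·(-1), 3 + (-2)·(-1), -2 + 3·(-1))
  = (0 + 1, 3 + 2, -2 - 3)
  = (1, 5, -5)

(1, 5, -5)


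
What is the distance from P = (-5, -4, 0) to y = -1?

distance = |a·x₀ + b·y₀ + c·z₀ - d| / √(a² + b² + c²)
  = |0·(-5) + 1·(-4) + 0·0 - (-1)| / √(0² + 1² + 0²)
  = |0 - 4 + 0 + 1| / √(0 + 1 + 0)
  = |-3| / √1
  = 3 / 1
  ≈ 3

3


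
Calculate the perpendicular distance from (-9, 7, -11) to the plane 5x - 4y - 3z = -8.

distance = |a·x₀ + b·y₀ + c·z₀ - d| / √(a² + b² + c²)
  = |5·(-9) + (-4)·7 + (-3)·(-11) - (-8)| / √(5² + (-4)² + (-3)²)
  = |-45 - 28 + 33 + 8| / √(25 + 16 + 9)
  = |-32| / √50
  = 32 / 7.071
  ≈ 4.525

4.525


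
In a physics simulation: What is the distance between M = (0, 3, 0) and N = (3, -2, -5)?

d = √[(x₂-x₁)² + (y₂-y₁)² + (z₂-z₁)²]
  = √[3² + (-5)² + (-5)²]
  = √[9 + 25 + 25]
  = √59
  ≈ 7.681

7.681


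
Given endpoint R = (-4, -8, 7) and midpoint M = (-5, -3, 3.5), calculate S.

S = 2M - R
  = (2·(-5) - (-4), 2·(-3) - (-8), 2·3.5 - 7)
  = (-10 + 4, -6 + 8, 7 - 7)
  = (-6, 2, 0)

(-6, 2, 0)


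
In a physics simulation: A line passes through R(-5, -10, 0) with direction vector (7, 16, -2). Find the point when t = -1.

P(t) = R + t·d
  = (-5 + 7·(-1), -10 + 16·(-1), 0 + (-2)·(-1))
  = (-5 - 7, -10 - 16, 0 + 2)
  = (-12, -26, 2)

(-12, -26, 2)


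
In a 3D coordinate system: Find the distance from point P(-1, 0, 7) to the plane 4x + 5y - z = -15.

distance = |a·x₀ + b·y₀ + c·z₀ - d| / √(a² + b² + c²)
  = |4·(-1) + 5·0 + (-1)·7 - (-15)| / √(4² + 5² + (-1)²)
  = |-4 + 0 - 7 + 15| / √(16 + 25 + 1)
  = |4| / √42
  = 4 / 6.481
  ≈ 0.6172

0.6172


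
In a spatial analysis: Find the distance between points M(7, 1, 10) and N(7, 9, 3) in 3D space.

d = √[(x₂-x₁)² + (y₂-y₁)² + (z₂-z₁)²]
  = √[0² + 8² + (-7)²]
  = √[0 + 64 + 49]
  = √113
  ≈ 10.63

10.63


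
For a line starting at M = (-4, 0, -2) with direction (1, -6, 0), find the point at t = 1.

P(t) = M + t·d
  = (-4 + 1·1, 0 + (-6)·1, -2 + 0·1)
  = (-4 + 1, 0 - 6, -2 + 0)
  = (-3, -6, -2)

(-3, -6, -2)


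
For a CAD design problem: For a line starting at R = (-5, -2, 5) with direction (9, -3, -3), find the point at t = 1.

P(t) = R + t·d
  = (-5 + 9·1, -2 + (-3)·1, 5 + (-3)·1)
  = (-5 + 9, -2 - 3, 5 - 3)
  = (4, -5, 2)

(4, -5, 2)


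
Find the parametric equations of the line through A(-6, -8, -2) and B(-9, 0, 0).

Direction vector d = B - A = (-9 + 6, 0 + 8, 0 + 2) = (-3, 8, 2)
Parametric form r = A + t·d:
x = -6 - 3t, y = -8 + 8t, z = -2 + 2t

x = -6 - 3t, y = -8 + 8t, z = -2 + 2t


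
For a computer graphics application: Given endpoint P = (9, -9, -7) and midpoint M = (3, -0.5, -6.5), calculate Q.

Q = 2M - P
  = (2·3 - 9, 2·(-0.5) - (-9), 2·(-6.5) - (-7))
  = (6 - 9, -1 + 9, -13 + 7)
  = (-3, 8, -6)

(-3, 8, -6)


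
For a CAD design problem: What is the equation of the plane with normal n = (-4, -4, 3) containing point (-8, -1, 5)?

The plane through P with normal n = (a, b, c) satisfies n·(r - P) = 0,
i.e. ax + by + cz = a·x₀ + b·y₀ + c·z₀.
d = (-4)·(-8) + (-4)·(-1) + 3·5
  = 32 + 4 + 15
  = 51
Equation: -4x - 4y + 3z = 51

-4x - 4y + 3z = 51


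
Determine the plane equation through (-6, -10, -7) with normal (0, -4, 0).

The plane through P with normal n = (a, b, c) satisfies n·(r - P) = 0,
i.e. ax + by + cz = a·x₀ + b·y₀ + c·z₀.
d = 0·(-6) + (-4)·(-10) + 0·(-7)
  = 0 + 40 + 0
  = 40
Equation: -4y = 40

-4y = 40


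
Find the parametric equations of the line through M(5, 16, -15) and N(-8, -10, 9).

Direction vector d = N - M = (-8 - 5, -10 - 16, 9 + 15) = (-13, -26, 24)
Parametric form r = M + t·d:
x = 5 - 13t, y = 16 - 26t, z = -15 + 24t

x = 5 - 13t, y = 16 - 26t, z = -15 + 24t


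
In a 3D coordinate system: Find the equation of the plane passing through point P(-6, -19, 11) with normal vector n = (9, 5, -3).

The plane through P with normal n = (a, b, c) satisfies n·(r - P) = 0,
i.e. ax + by + cz = a·x₀ + b·y₀ + c·z₀.
d = 9·(-6) + 5·(-19) + (-3)·11
  = -54 - 95 - 33
  = -182
Equation: 9x + 5y - 3z = -182

9x + 5y - 3z = -182


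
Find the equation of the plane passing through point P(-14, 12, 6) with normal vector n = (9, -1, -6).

The plane through P with normal n = (a, b, c) satisfies n·(r - P) = 0,
i.e. ax + by + cz = a·x₀ + b·y₀ + c·z₀.
d = 9·(-14) + (-1)·12 + (-6)·6
  = -126 - 12 - 36
  = -174
Equation: 9x - y - 6z = -174

9x - y - 6z = -174


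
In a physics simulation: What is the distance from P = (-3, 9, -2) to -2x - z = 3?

distance = |a·x₀ + b·y₀ + c·z₀ - d| / √(a² + b² + c²)
  = |(-2)·(-3) + 0·9 + (-1)·(-2) - 3| / √((-2)² + 0² + (-1)²)
  = |6 + 0 + 2 - 3| / √(4 + 0 + 1)
  = |5| / √5
  = 5 / 2.236
  ≈ 2.236

2.236


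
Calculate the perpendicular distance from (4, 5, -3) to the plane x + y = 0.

distance = |a·x₀ + b·y₀ + c·z₀ - d| / √(a² + b² + c²)
  = |1·4 + 1·5 + 0·(-3) - 0| / √(1² + 1² + 0²)
  = |4 + 5 + 0 + 0| / √(1 + 1 + 0)
  = |9| / √2
  = 9 / 1.414
  ≈ 6.364

6.364


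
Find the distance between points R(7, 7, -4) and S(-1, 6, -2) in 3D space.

d = √[(x₂-x₁)² + (y₂-y₁)² + (z₂-z₁)²]
  = √[(-8)² + (-1)² + 2²]
  = √[64 + 1 + 4]
  = √69
  ≈ 8.307

8.307


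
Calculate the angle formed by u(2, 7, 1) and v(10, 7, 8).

u·v = 2·10 + 7·7 + 1·8 = 20 + 49 + 8 = 77
|u| = √(2² + 7² + 1²) = √54 ≈ 7.348
|v| = √(10² + 7² + 8²) = √213 ≈ 14.59
cos θ = (u·v)/(|u||v|) = 77/(7.348·14.59) ≈ 0.718
θ = arccos(0.718) ≈ 44.11°

44.11°


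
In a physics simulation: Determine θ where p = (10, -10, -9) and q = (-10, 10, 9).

p·q = 10·(-10) + (-10)·10 + (-9)·9 = -100 - 100 - 81 = -281
|p| = √(10² + (-10)² + (-9)²) = √281 ≈ 16.76
|q| = √((-10)² + 10² + 9²) = √281 ≈ 16.76
cos θ = (p·q)/(|p||q|) = -281/(16.76·16.76) ≈ -1
θ = arccos(-1) ≈ 180°

180°


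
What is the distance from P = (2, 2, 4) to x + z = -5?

distance = |a·x₀ + b·y₀ + c·z₀ - d| / √(a² + b² + c²)
  = |1·2 + 0·2 + 1·4 - (-5)| / √(1² + 0² + 1²)
  = |2 + 0 + 4 + 5| / √(1 + 0 + 1)
  = |11| / √2
  = 11 / 1.414
  ≈ 7.778

7.778


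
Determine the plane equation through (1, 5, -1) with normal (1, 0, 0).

The plane through P with normal n = (a, b, c) satisfies n·(r - P) = 0,
i.e. ax + by + cz = a·x₀ + b·y₀ + c·z₀.
d = 1·1 + 0·5 + 0·(-1)
  = 1 + 0 + 0
  = 1
Equation: x = 1

x = 1


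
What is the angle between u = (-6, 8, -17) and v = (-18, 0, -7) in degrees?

u·v = (-6)·(-18) + 8·0 + (-17)·(-7) = 108 + 0 + 119 = 227
|u| = √((-6)² + 8² + (-17)²) = √389 ≈ 19.72
|v| = √((-18)² + 0² + (-7)²) = √373 ≈ 19.31
cos θ = (u·v)/(|u||v|) = 227/(19.72·19.31) ≈ 0.5959
θ = arccos(0.5959) ≈ 53.42°

53.42°


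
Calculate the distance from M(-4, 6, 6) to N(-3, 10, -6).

d = √[(x₂-x₁)² + (y₂-y₁)² + (z₂-z₁)²]
  = √[1² + 4² + (-12)²]
  = √[1 + 16 + 144]
  = √161
  ≈ 12.69

12.69


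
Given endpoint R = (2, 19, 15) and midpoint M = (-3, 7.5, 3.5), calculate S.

S = 2M - R
  = (2·(-3) - 2, 2·7.5 - 19, 2·3.5 - 15)
  = (-6 - 2, 15 - 19, 7 - 15)
  = (-8, -4, -8)

(-8, -4, -8)


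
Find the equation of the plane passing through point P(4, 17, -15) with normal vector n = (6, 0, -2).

The plane through P with normal n = (a, b, c) satisfies n·(r - P) = 0,
i.e. ax + by + cz = a·x₀ + b·y₀ + c·z₀.
d = 6·4 + 0·17 + (-2)·(-15)
  = 24 + 0 + 30
  = 54
Equation: 6x - 2z = 54

6x - 2z = 54


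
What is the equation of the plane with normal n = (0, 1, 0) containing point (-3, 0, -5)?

The plane through P with normal n = (a, b, c) satisfies n·(r - P) = 0,
i.e. ax + by + cz = a·x₀ + b·y₀ + c·z₀.
d = 0·(-3) + 1·0 + 0·(-5)
  = 0 + 0 + 0
  = 0
Equation: y = 0

y = 0


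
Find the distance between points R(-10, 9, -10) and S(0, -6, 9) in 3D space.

d = √[(x₂-x₁)² + (y₂-y₁)² + (z₂-z₁)²]
  = √[10² + (-15)² + 19²]
  = √[100 + 225 + 361]
  = √686
  ≈ 26.19

26.19


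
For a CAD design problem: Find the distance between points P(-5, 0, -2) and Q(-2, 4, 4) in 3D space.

d = √[(x₂-x₁)² + (y₂-y₁)² + (z₂-z₁)²]
  = √[3² + 4² + 6²]
  = √[9 + 16 + 36]
  = √61
  ≈ 7.81

7.81


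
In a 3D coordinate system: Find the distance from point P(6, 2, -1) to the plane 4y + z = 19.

distance = |a·x₀ + b·y₀ + c·z₀ - d| / √(a² + b² + c²)
  = |0·6 + 4·2 + 1·(-1) - 19| / √(0² + 4² + 1²)
  = |0 + 8 - 1 - 19| / √(0 + 16 + 1)
  = |-12| / √17
  = 12 / 4.123
  ≈ 2.91

2.91


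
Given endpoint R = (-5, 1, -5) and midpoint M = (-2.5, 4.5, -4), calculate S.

S = 2M - R
  = (2·(-2.5) - (-5), 2·4.5 - 1, 2·(-4) - (-5))
  = (-5 + 5, 9 - 1, -8 + 5)
  = (0, 8, -3)

(0, 8, -3)


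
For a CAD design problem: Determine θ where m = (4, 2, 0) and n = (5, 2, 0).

m·n = 4·5 + 2·2 + 0·0 = 20 + 4 + 0 = 24
|m| = √(4² + 2² + 0²) = √20 ≈ 4.472
|n| = √(5² + 2² + 0²) = √29 ≈ 5.385
cos θ = (m·n)/(|m||n|) = 24/(4.472·5.385) ≈ 0.9965
θ = arccos(0.9965) ≈ 4.764°

4.764°


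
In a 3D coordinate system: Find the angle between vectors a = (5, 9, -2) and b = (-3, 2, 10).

a·b = 5·(-3) + 9·2 + (-2)·10 = -15 + 18 - 20 = -17
|a| = √(5² + 9² + (-2)²) = √110 ≈ 10.49
|b| = √((-3)² + 2² + 10²) = √113 ≈ 10.63
cos θ = (a·b)/(|a||b|) = -17/(10.49·10.63) ≈ -0.1525
θ = arccos(-0.1525) ≈ 98.77°

98.77°


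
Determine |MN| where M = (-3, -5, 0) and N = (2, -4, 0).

d = √[(x₂-x₁)² + (y₂-y₁)² + (z₂-z₁)²]
  = √[5² + 1² + 0²]
  = √[25 + 1 + 0]
  = √26
  ≈ 5.099

5.099


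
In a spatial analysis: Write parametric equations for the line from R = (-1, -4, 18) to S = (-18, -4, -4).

Direction vector d = S - R = (-18 + 1, -4 + 4, -4 - 18) = (-17, 0, -22)
Parametric form r = R + t·d:
x = -1 - 17t, y = -4, z = 18 - 22t

x = -1 - 17t, y = -4, z = 18 - 22t


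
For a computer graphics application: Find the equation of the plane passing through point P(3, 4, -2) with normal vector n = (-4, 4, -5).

The plane through P with normal n = (a, b, c) satisfies n·(r - P) = 0,
i.e. ax + by + cz = a·x₀ + b·y₀ + c·z₀.
d = (-4)·3 + 4·4 + (-5)·(-2)
  = -12 + 16 + 10
  = 14
Equation: -4x + 4y - 5z = 14

-4x + 4y - 5z = 14


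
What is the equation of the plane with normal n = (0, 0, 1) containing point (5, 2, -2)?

The plane through P with normal n = (a, b, c) satisfies n·(r - P) = 0,
i.e. ax + by + cz = a·x₀ + b·y₀ + c·z₀.
d = 0·5 + 0·2 + 1·(-2)
  = 0 + 0 - 2
  = -2
Equation: z = -2

z = -2
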